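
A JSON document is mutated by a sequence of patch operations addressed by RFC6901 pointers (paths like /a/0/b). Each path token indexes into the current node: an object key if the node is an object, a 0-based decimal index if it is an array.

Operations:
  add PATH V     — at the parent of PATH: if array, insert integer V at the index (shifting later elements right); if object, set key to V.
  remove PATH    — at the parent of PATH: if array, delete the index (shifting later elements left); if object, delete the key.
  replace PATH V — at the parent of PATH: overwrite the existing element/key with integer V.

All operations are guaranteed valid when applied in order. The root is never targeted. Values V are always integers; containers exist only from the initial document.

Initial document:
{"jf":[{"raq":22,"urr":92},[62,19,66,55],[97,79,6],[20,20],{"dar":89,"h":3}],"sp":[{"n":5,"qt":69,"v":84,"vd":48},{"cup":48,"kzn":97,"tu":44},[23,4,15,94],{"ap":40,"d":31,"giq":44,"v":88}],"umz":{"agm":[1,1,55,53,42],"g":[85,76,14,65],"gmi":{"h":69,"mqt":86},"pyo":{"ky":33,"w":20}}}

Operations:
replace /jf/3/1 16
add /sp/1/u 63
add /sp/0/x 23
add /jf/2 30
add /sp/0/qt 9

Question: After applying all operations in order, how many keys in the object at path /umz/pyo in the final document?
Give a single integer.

Answer: 2

Derivation:
After op 1 (replace /jf/3/1 16): {"jf":[{"raq":22,"urr":92},[62,19,66,55],[97,79,6],[20,16],{"dar":89,"h":3}],"sp":[{"n":5,"qt":69,"v":84,"vd":48},{"cup":48,"kzn":97,"tu":44},[23,4,15,94],{"ap":40,"d":31,"giq":44,"v":88}],"umz":{"agm":[1,1,55,53,42],"g":[85,76,14,65],"gmi":{"h":69,"mqt":86},"pyo":{"ky":33,"w":20}}}
After op 2 (add /sp/1/u 63): {"jf":[{"raq":22,"urr":92},[62,19,66,55],[97,79,6],[20,16],{"dar":89,"h":3}],"sp":[{"n":5,"qt":69,"v":84,"vd":48},{"cup":48,"kzn":97,"tu":44,"u":63},[23,4,15,94],{"ap":40,"d":31,"giq":44,"v":88}],"umz":{"agm":[1,1,55,53,42],"g":[85,76,14,65],"gmi":{"h":69,"mqt":86},"pyo":{"ky":33,"w":20}}}
After op 3 (add /sp/0/x 23): {"jf":[{"raq":22,"urr":92},[62,19,66,55],[97,79,6],[20,16],{"dar":89,"h":3}],"sp":[{"n":5,"qt":69,"v":84,"vd":48,"x":23},{"cup":48,"kzn":97,"tu":44,"u":63},[23,4,15,94],{"ap":40,"d":31,"giq":44,"v":88}],"umz":{"agm":[1,1,55,53,42],"g":[85,76,14,65],"gmi":{"h":69,"mqt":86},"pyo":{"ky":33,"w":20}}}
After op 4 (add /jf/2 30): {"jf":[{"raq":22,"urr":92},[62,19,66,55],30,[97,79,6],[20,16],{"dar":89,"h":3}],"sp":[{"n":5,"qt":69,"v":84,"vd":48,"x":23},{"cup":48,"kzn":97,"tu":44,"u":63},[23,4,15,94],{"ap":40,"d":31,"giq":44,"v":88}],"umz":{"agm":[1,1,55,53,42],"g":[85,76,14,65],"gmi":{"h":69,"mqt":86},"pyo":{"ky":33,"w":20}}}
After op 5 (add /sp/0/qt 9): {"jf":[{"raq":22,"urr":92},[62,19,66,55],30,[97,79,6],[20,16],{"dar":89,"h":3}],"sp":[{"n":5,"qt":9,"v":84,"vd":48,"x":23},{"cup":48,"kzn":97,"tu":44,"u":63},[23,4,15,94],{"ap":40,"d":31,"giq":44,"v":88}],"umz":{"agm":[1,1,55,53,42],"g":[85,76,14,65],"gmi":{"h":69,"mqt":86},"pyo":{"ky":33,"w":20}}}
Size at path /umz/pyo: 2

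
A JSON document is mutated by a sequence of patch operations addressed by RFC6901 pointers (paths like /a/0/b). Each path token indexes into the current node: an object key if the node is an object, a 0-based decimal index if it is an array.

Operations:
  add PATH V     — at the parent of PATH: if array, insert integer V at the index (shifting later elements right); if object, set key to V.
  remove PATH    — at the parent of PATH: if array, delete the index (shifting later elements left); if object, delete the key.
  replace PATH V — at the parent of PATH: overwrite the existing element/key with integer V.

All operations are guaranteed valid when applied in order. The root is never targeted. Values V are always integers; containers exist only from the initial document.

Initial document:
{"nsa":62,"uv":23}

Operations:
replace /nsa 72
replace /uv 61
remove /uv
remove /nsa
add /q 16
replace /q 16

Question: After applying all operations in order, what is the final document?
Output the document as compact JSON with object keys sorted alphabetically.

After op 1 (replace /nsa 72): {"nsa":72,"uv":23}
After op 2 (replace /uv 61): {"nsa":72,"uv":61}
After op 3 (remove /uv): {"nsa":72}
After op 4 (remove /nsa): {}
After op 5 (add /q 16): {"q":16}
After op 6 (replace /q 16): {"q":16}

Answer: {"q":16}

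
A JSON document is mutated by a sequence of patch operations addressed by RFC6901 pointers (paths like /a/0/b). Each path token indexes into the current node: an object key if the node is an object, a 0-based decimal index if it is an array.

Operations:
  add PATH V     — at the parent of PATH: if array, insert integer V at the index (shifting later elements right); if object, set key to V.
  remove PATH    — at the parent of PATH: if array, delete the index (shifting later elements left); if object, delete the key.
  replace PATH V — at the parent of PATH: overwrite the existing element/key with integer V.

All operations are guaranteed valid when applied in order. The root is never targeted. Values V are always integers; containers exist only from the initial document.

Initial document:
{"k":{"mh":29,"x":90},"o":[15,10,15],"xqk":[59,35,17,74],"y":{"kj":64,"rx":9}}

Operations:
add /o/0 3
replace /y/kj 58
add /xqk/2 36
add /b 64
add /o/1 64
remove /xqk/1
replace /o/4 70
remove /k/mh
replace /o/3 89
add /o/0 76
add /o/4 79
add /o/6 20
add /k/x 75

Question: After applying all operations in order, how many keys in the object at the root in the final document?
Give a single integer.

Answer: 5

Derivation:
After op 1 (add /o/0 3): {"k":{"mh":29,"x":90},"o":[3,15,10,15],"xqk":[59,35,17,74],"y":{"kj":64,"rx":9}}
After op 2 (replace /y/kj 58): {"k":{"mh":29,"x":90},"o":[3,15,10,15],"xqk":[59,35,17,74],"y":{"kj":58,"rx":9}}
After op 3 (add /xqk/2 36): {"k":{"mh":29,"x":90},"o":[3,15,10,15],"xqk":[59,35,36,17,74],"y":{"kj":58,"rx":9}}
After op 4 (add /b 64): {"b":64,"k":{"mh":29,"x":90},"o":[3,15,10,15],"xqk":[59,35,36,17,74],"y":{"kj":58,"rx":9}}
After op 5 (add /o/1 64): {"b":64,"k":{"mh":29,"x":90},"o":[3,64,15,10,15],"xqk":[59,35,36,17,74],"y":{"kj":58,"rx":9}}
After op 6 (remove /xqk/1): {"b":64,"k":{"mh":29,"x":90},"o":[3,64,15,10,15],"xqk":[59,36,17,74],"y":{"kj":58,"rx":9}}
After op 7 (replace /o/4 70): {"b":64,"k":{"mh":29,"x":90},"o":[3,64,15,10,70],"xqk":[59,36,17,74],"y":{"kj":58,"rx":9}}
After op 8 (remove /k/mh): {"b":64,"k":{"x":90},"o":[3,64,15,10,70],"xqk":[59,36,17,74],"y":{"kj":58,"rx":9}}
After op 9 (replace /o/3 89): {"b":64,"k":{"x":90},"o":[3,64,15,89,70],"xqk":[59,36,17,74],"y":{"kj":58,"rx":9}}
After op 10 (add /o/0 76): {"b":64,"k":{"x":90},"o":[76,3,64,15,89,70],"xqk":[59,36,17,74],"y":{"kj":58,"rx":9}}
After op 11 (add /o/4 79): {"b":64,"k":{"x":90},"o":[76,3,64,15,79,89,70],"xqk":[59,36,17,74],"y":{"kj":58,"rx":9}}
After op 12 (add /o/6 20): {"b":64,"k":{"x":90},"o":[76,3,64,15,79,89,20,70],"xqk":[59,36,17,74],"y":{"kj":58,"rx":9}}
After op 13 (add /k/x 75): {"b":64,"k":{"x":75},"o":[76,3,64,15,79,89,20,70],"xqk":[59,36,17,74],"y":{"kj":58,"rx":9}}
Size at the root: 5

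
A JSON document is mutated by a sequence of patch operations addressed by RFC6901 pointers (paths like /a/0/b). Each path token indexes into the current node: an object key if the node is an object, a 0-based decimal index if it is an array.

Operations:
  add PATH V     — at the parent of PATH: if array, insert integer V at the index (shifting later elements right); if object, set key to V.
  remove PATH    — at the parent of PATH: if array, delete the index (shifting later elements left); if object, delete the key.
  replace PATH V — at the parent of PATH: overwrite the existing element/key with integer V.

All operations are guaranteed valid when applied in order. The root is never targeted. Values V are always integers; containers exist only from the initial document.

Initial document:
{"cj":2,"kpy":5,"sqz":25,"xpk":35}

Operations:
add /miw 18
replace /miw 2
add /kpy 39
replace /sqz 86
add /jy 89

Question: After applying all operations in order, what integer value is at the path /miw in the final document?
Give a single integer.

After op 1 (add /miw 18): {"cj":2,"kpy":5,"miw":18,"sqz":25,"xpk":35}
After op 2 (replace /miw 2): {"cj":2,"kpy":5,"miw":2,"sqz":25,"xpk":35}
After op 3 (add /kpy 39): {"cj":2,"kpy":39,"miw":2,"sqz":25,"xpk":35}
After op 4 (replace /sqz 86): {"cj":2,"kpy":39,"miw":2,"sqz":86,"xpk":35}
After op 5 (add /jy 89): {"cj":2,"jy":89,"kpy":39,"miw":2,"sqz":86,"xpk":35}
Value at /miw: 2

Answer: 2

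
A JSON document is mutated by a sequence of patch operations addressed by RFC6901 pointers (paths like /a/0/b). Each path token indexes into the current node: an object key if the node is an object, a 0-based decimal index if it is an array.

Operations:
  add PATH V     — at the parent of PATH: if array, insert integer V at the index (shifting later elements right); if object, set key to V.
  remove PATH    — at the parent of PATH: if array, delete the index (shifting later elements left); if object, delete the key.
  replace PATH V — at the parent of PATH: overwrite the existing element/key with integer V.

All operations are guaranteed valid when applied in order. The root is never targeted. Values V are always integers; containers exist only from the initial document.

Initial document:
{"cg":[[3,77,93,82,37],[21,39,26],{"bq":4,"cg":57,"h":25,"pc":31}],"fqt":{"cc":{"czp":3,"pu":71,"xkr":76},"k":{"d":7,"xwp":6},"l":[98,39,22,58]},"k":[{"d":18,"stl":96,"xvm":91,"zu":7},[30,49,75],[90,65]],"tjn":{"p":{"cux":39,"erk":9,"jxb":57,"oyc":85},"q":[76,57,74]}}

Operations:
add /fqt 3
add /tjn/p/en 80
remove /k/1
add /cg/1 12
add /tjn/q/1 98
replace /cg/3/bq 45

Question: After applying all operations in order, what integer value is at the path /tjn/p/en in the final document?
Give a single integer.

Answer: 80

Derivation:
After op 1 (add /fqt 3): {"cg":[[3,77,93,82,37],[21,39,26],{"bq":4,"cg":57,"h":25,"pc":31}],"fqt":3,"k":[{"d":18,"stl":96,"xvm":91,"zu":7},[30,49,75],[90,65]],"tjn":{"p":{"cux":39,"erk":9,"jxb":57,"oyc":85},"q":[76,57,74]}}
After op 2 (add /tjn/p/en 80): {"cg":[[3,77,93,82,37],[21,39,26],{"bq":4,"cg":57,"h":25,"pc":31}],"fqt":3,"k":[{"d":18,"stl":96,"xvm":91,"zu":7},[30,49,75],[90,65]],"tjn":{"p":{"cux":39,"en":80,"erk":9,"jxb":57,"oyc":85},"q":[76,57,74]}}
After op 3 (remove /k/1): {"cg":[[3,77,93,82,37],[21,39,26],{"bq":4,"cg":57,"h":25,"pc":31}],"fqt":3,"k":[{"d":18,"stl":96,"xvm":91,"zu":7},[90,65]],"tjn":{"p":{"cux":39,"en":80,"erk":9,"jxb":57,"oyc":85},"q":[76,57,74]}}
After op 4 (add /cg/1 12): {"cg":[[3,77,93,82,37],12,[21,39,26],{"bq":4,"cg":57,"h":25,"pc":31}],"fqt":3,"k":[{"d":18,"stl":96,"xvm":91,"zu":7},[90,65]],"tjn":{"p":{"cux":39,"en":80,"erk":9,"jxb":57,"oyc":85},"q":[76,57,74]}}
After op 5 (add /tjn/q/1 98): {"cg":[[3,77,93,82,37],12,[21,39,26],{"bq":4,"cg":57,"h":25,"pc":31}],"fqt":3,"k":[{"d":18,"stl":96,"xvm":91,"zu":7},[90,65]],"tjn":{"p":{"cux":39,"en":80,"erk":9,"jxb":57,"oyc":85},"q":[76,98,57,74]}}
After op 6 (replace /cg/3/bq 45): {"cg":[[3,77,93,82,37],12,[21,39,26],{"bq":45,"cg":57,"h":25,"pc":31}],"fqt":3,"k":[{"d":18,"stl":96,"xvm":91,"zu":7},[90,65]],"tjn":{"p":{"cux":39,"en":80,"erk":9,"jxb":57,"oyc":85},"q":[76,98,57,74]}}
Value at /tjn/p/en: 80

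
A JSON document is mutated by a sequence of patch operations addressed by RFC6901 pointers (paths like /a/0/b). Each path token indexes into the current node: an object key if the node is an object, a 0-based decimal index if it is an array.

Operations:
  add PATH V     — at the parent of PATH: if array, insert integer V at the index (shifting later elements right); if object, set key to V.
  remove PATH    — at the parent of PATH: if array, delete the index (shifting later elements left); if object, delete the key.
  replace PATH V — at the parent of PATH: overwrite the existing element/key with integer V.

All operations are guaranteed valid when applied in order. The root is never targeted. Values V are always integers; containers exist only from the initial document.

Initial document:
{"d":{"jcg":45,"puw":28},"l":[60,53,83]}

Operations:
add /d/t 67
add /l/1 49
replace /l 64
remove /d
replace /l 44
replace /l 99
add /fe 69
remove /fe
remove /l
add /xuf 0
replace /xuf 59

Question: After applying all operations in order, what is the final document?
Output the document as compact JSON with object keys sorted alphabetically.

After op 1 (add /d/t 67): {"d":{"jcg":45,"puw":28,"t":67},"l":[60,53,83]}
After op 2 (add /l/1 49): {"d":{"jcg":45,"puw":28,"t":67},"l":[60,49,53,83]}
After op 3 (replace /l 64): {"d":{"jcg":45,"puw":28,"t":67},"l":64}
After op 4 (remove /d): {"l":64}
After op 5 (replace /l 44): {"l":44}
After op 6 (replace /l 99): {"l":99}
After op 7 (add /fe 69): {"fe":69,"l":99}
After op 8 (remove /fe): {"l":99}
After op 9 (remove /l): {}
After op 10 (add /xuf 0): {"xuf":0}
After op 11 (replace /xuf 59): {"xuf":59}

Answer: {"xuf":59}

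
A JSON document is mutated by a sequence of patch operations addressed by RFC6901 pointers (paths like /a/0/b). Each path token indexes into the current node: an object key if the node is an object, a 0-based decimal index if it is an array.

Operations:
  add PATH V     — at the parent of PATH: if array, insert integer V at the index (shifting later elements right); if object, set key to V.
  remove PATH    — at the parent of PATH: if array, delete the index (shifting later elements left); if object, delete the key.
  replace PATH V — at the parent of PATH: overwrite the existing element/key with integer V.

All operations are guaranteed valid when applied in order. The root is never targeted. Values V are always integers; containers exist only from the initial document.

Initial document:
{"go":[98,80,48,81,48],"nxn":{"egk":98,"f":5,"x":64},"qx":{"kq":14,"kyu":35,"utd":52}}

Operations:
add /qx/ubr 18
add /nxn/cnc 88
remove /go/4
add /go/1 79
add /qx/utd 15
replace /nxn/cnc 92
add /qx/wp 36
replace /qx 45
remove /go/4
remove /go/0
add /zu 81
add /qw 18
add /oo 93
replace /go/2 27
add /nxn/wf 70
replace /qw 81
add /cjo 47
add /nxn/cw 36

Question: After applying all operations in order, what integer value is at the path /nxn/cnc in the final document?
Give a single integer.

Answer: 92

Derivation:
After op 1 (add /qx/ubr 18): {"go":[98,80,48,81,48],"nxn":{"egk":98,"f":5,"x":64},"qx":{"kq":14,"kyu":35,"ubr":18,"utd":52}}
After op 2 (add /nxn/cnc 88): {"go":[98,80,48,81,48],"nxn":{"cnc":88,"egk":98,"f":5,"x":64},"qx":{"kq":14,"kyu":35,"ubr":18,"utd":52}}
After op 3 (remove /go/4): {"go":[98,80,48,81],"nxn":{"cnc":88,"egk":98,"f":5,"x":64},"qx":{"kq":14,"kyu":35,"ubr":18,"utd":52}}
After op 4 (add /go/1 79): {"go":[98,79,80,48,81],"nxn":{"cnc":88,"egk":98,"f":5,"x":64},"qx":{"kq":14,"kyu":35,"ubr":18,"utd":52}}
After op 5 (add /qx/utd 15): {"go":[98,79,80,48,81],"nxn":{"cnc":88,"egk":98,"f":5,"x":64},"qx":{"kq":14,"kyu":35,"ubr":18,"utd":15}}
After op 6 (replace /nxn/cnc 92): {"go":[98,79,80,48,81],"nxn":{"cnc":92,"egk":98,"f":5,"x":64},"qx":{"kq":14,"kyu":35,"ubr":18,"utd":15}}
After op 7 (add /qx/wp 36): {"go":[98,79,80,48,81],"nxn":{"cnc":92,"egk":98,"f":5,"x":64},"qx":{"kq":14,"kyu":35,"ubr":18,"utd":15,"wp":36}}
After op 8 (replace /qx 45): {"go":[98,79,80,48,81],"nxn":{"cnc":92,"egk":98,"f":5,"x":64},"qx":45}
After op 9 (remove /go/4): {"go":[98,79,80,48],"nxn":{"cnc":92,"egk":98,"f":5,"x":64},"qx":45}
After op 10 (remove /go/0): {"go":[79,80,48],"nxn":{"cnc":92,"egk":98,"f":5,"x":64},"qx":45}
After op 11 (add /zu 81): {"go":[79,80,48],"nxn":{"cnc":92,"egk":98,"f":5,"x":64},"qx":45,"zu":81}
After op 12 (add /qw 18): {"go":[79,80,48],"nxn":{"cnc":92,"egk":98,"f":5,"x":64},"qw":18,"qx":45,"zu":81}
After op 13 (add /oo 93): {"go":[79,80,48],"nxn":{"cnc":92,"egk":98,"f":5,"x":64},"oo":93,"qw":18,"qx":45,"zu":81}
After op 14 (replace /go/2 27): {"go":[79,80,27],"nxn":{"cnc":92,"egk":98,"f":5,"x":64},"oo":93,"qw":18,"qx":45,"zu":81}
After op 15 (add /nxn/wf 70): {"go":[79,80,27],"nxn":{"cnc":92,"egk":98,"f":5,"wf":70,"x":64},"oo":93,"qw":18,"qx":45,"zu":81}
After op 16 (replace /qw 81): {"go":[79,80,27],"nxn":{"cnc":92,"egk":98,"f":5,"wf":70,"x":64},"oo":93,"qw":81,"qx":45,"zu":81}
After op 17 (add /cjo 47): {"cjo":47,"go":[79,80,27],"nxn":{"cnc":92,"egk":98,"f":5,"wf":70,"x":64},"oo":93,"qw":81,"qx":45,"zu":81}
After op 18 (add /nxn/cw 36): {"cjo":47,"go":[79,80,27],"nxn":{"cnc":92,"cw":36,"egk":98,"f":5,"wf":70,"x":64},"oo":93,"qw":81,"qx":45,"zu":81}
Value at /nxn/cnc: 92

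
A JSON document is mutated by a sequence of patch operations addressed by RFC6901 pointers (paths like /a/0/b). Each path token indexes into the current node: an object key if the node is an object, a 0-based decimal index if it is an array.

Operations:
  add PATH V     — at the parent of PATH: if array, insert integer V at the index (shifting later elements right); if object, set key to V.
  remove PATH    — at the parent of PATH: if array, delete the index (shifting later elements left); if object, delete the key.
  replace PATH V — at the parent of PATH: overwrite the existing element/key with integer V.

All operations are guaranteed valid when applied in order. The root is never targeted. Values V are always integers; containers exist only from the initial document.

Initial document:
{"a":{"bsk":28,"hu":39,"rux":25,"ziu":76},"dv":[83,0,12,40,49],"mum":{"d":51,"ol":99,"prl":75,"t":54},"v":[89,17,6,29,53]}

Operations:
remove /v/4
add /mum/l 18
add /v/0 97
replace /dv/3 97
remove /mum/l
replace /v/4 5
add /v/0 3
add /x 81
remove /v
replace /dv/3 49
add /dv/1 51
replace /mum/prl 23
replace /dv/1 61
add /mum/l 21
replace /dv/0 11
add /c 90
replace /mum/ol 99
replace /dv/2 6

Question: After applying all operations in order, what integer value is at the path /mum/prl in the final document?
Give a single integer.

After op 1 (remove /v/4): {"a":{"bsk":28,"hu":39,"rux":25,"ziu":76},"dv":[83,0,12,40,49],"mum":{"d":51,"ol":99,"prl":75,"t":54},"v":[89,17,6,29]}
After op 2 (add /mum/l 18): {"a":{"bsk":28,"hu":39,"rux":25,"ziu":76},"dv":[83,0,12,40,49],"mum":{"d":51,"l":18,"ol":99,"prl":75,"t":54},"v":[89,17,6,29]}
After op 3 (add /v/0 97): {"a":{"bsk":28,"hu":39,"rux":25,"ziu":76},"dv":[83,0,12,40,49],"mum":{"d":51,"l":18,"ol":99,"prl":75,"t":54},"v":[97,89,17,6,29]}
After op 4 (replace /dv/3 97): {"a":{"bsk":28,"hu":39,"rux":25,"ziu":76},"dv":[83,0,12,97,49],"mum":{"d":51,"l":18,"ol":99,"prl":75,"t":54},"v":[97,89,17,6,29]}
After op 5 (remove /mum/l): {"a":{"bsk":28,"hu":39,"rux":25,"ziu":76},"dv":[83,0,12,97,49],"mum":{"d":51,"ol":99,"prl":75,"t":54},"v":[97,89,17,6,29]}
After op 6 (replace /v/4 5): {"a":{"bsk":28,"hu":39,"rux":25,"ziu":76},"dv":[83,0,12,97,49],"mum":{"d":51,"ol":99,"prl":75,"t":54},"v":[97,89,17,6,5]}
After op 7 (add /v/0 3): {"a":{"bsk":28,"hu":39,"rux":25,"ziu":76},"dv":[83,0,12,97,49],"mum":{"d":51,"ol":99,"prl":75,"t":54},"v":[3,97,89,17,6,5]}
After op 8 (add /x 81): {"a":{"bsk":28,"hu":39,"rux":25,"ziu":76},"dv":[83,0,12,97,49],"mum":{"d":51,"ol":99,"prl":75,"t":54},"v":[3,97,89,17,6,5],"x":81}
After op 9 (remove /v): {"a":{"bsk":28,"hu":39,"rux":25,"ziu":76},"dv":[83,0,12,97,49],"mum":{"d":51,"ol":99,"prl":75,"t":54},"x":81}
After op 10 (replace /dv/3 49): {"a":{"bsk":28,"hu":39,"rux":25,"ziu":76},"dv":[83,0,12,49,49],"mum":{"d":51,"ol":99,"prl":75,"t":54},"x":81}
After op 11 (add /dv/1 51): {"a":{"bsk":28,"hu":39,"rux":25,"ziu":76},"dv":[83,51,0,12,49,49],"mum":{"d":51,"ol":99,"prl":75,"t":54},"x":81}
After op 12 (replace /mum/prl 23): {"a":{"bsk":28,"hu":39,"rux":25,"ziu":76},"dv":[83,51,0,12,49,49],"mum":{"d":51,"ol":99,"prl":23,"t":54},"x":81}
After op 13 (replace /dv/1 61): {"a":{"bsk":28,"hu":39,"rux":25,"ziu":76},"dv":[83,61,0,12,49,49],"mum":{"d":51,"ol":99,"prl":23,"t":54},"x":81}
After op 14 (add /mum/l 21): {"a":{"bsk":28,"hu":39,"rux":25,"ziu":76},"dv":[83,61,0,12,49,49],"mum":{"d":51,"l":21,"ol":99,"prl":23,"t":54},"x":81}
After op 15 (replace /dv/0 11): {"a":{"bsk":28,"hu":39,"rux":25,"ziu":76},"dv":[11,61,0,12,49,49],"mum":{"d":51,"l":21,"ol":99,"prl":23,"t":54},"x":81}
After op 16 (add /c 90): {"a":{"bsk":28,"hu":39,"rux":25,"ziu":76},"c":90,"dv":[11,61,0,12,49,49],"mum":{"d":51,"l":21,"ol":99,"prl":23,"t":54},"x":81}
After op 17 (replace /mum/ol 99): {"a":{"bsk":28,"hu":39,"rux":25,"ziu":76},"c":90,"dv":[11,61,0,12,49,49],"mum":{"d":51,"l":21,"ol":99,"prl":23,"t":54},"x":81}
After op 18 (replace /dv/2 6): {"a":{"bsk":28,"hu":39,"rux":25,"ziu":76},"c":90,"dv":[11,61,6,12,49,49],"mum":{"d":51,"l":21,"ol":99,"prl":23,"t":54},"x":81}
Value at /mum/prl: 23

Answer: 23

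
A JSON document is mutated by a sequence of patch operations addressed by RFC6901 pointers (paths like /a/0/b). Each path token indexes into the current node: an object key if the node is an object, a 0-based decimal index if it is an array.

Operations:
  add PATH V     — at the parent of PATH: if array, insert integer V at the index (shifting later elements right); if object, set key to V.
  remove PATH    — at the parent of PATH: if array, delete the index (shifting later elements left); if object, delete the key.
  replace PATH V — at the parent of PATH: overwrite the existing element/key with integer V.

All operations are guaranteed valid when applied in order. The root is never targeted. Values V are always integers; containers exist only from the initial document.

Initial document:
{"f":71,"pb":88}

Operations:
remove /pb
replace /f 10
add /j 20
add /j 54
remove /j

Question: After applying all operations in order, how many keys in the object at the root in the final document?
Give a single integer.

Answer: 1

Derivation:
After op 1 (remove /pb): {"f":71}
After op 2 (replace /f 10): {"f":10}
After op 3 (add /j 20): {"f":10,"j":20}
After op 4 (add /j 54): {"f":10,"j":54}
After op 5 (remove /j): {"f":10}
Size at the root: 1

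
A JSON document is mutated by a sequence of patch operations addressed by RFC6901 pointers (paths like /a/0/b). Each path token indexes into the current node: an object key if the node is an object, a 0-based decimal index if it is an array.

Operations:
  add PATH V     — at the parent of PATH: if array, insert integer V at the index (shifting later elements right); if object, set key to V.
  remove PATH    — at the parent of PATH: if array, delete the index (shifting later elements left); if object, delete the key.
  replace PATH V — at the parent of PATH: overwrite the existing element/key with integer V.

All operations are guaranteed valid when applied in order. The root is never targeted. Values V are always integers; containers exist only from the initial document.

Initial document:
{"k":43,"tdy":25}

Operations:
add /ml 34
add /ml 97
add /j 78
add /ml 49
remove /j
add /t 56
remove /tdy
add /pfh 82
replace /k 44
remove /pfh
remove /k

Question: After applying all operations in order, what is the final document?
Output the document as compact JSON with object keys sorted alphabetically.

After op 1 (add /ml 34): {"k":43,"ml":34,"tdy":25}
After op 2 (add /ml 97): {"k":43,"ml":97,"tdy":25}
After op 3 (add /j 78): {"j":78,"k":43,"ml":97,"tdy":25}
After op 4 (add /ml 49): {"j":78,"k":43,"ml":49,"tdy":25}
After op 5 (remove /j): {"k":43,"ml":49,"tdy":25}
After op 6 (add /t 56): {"k":43,"ml":49,"t":56,"tdy":25}
After op 7 (remove /tdy): {"k":43,"ml":49,"t":56}
After op 8 (add /pfh 82): {"k":43,"ml":49,"pfh":82,"t":56}
After op 9 (replace /k 44): {"k":44,"ml":49,"pfh":82,"t":56}
After op 10 (remove /pfh): {"k":44,"ml":49,"t":56}
After op 11 (remove /k): {"ml":49,"t":56}

Answer: {"ml":49,"t":56}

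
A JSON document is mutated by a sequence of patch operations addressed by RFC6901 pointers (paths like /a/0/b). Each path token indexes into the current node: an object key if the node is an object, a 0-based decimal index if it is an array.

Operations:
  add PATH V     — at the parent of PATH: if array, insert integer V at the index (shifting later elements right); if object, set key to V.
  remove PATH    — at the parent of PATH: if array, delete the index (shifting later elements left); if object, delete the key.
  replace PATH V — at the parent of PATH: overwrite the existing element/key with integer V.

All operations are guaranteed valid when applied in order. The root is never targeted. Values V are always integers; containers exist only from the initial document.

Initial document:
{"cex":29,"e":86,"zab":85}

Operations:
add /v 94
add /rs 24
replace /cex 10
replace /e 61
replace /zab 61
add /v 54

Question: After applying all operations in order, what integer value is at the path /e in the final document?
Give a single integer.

Answer: 61

Derivation:
After op 1 (add /v 94): {"cex":29,"e":86,"v":94,"zab":85}
After op 2 (add /rs 24): {"cex":29,"e":86,"rs":24,"v":94,"zab":85}
After op 3 (replace /cex 10): {"cex":10,"e":86,"rs":24,"v":94,"zab":85}
After op 4 (replace /e 61): {"cex":10,"e":61,"rs":24,"v":94,"zab":85}
After op 5 (replace /zab 61): {"cex":10,"e":61,"rs":24,"v":94,"zab":61}
After op 6 (add /v 54): {"cex":10,"e":61,"rs":24,"v":54,"zab":61}
Value at /e: 61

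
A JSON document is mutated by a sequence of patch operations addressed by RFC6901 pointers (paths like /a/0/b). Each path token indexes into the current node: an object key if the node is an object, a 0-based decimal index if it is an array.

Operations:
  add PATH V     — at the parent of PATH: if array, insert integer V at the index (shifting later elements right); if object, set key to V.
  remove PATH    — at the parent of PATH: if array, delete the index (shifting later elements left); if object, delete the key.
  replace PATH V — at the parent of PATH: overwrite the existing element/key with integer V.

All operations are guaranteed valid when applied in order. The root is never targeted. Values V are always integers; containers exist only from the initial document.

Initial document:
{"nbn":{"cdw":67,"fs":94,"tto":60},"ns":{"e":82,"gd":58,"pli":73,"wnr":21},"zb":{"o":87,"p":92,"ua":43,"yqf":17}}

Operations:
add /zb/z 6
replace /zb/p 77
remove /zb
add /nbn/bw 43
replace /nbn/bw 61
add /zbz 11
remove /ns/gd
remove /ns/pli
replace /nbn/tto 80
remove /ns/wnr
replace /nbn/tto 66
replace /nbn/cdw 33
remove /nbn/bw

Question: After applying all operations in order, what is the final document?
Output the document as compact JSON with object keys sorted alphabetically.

Answer: {"nbn":{"cdw":33,"fs":94,"tto":66},"ns":{"e":82},"zbz":11}

Derivation:
After op 1 (add /zb/z 6): {"nbn":{"cdw":67,"fs":94,"tto":60},"ns":{"e":82,"gd":58,"pli":73,"wnr":21},"zb":{"o":87,"p":92,"ua":43,"yqf":17,"z":6}}
After op 2 (replace /zb/p 77): {"nbn":{"cdw":67,"fs":94,"tto":60},"ns":{"e":82,"gd":58,"pli":73,"wnr":21},"zb":{"o":87,"p":77,"ua":43,"yqf":17,"z":6}}
After op 3 (remove /zb): {"nbn":{"cdw":67,"fs":94,"tto":60},"ns":{"e":82,"gd":58,"pli":73,"wnr":21}}
After op 4 (add /nbn/bw 43): {"nbn":{"bw":43,"cdw":67,"fs":94,"tto":60},"ns":{"e":82,"gd":58,"pli":73,"wnr":21}}
After op 5 (replace /nbn/bw 61): {"nbn":{"bw":61,"cdw":67,"fs":94,"tto":60},"ns":{"e":82,"gd":58,"pli":73,"wnr":21}}
After op 6 (add /zbz 11): {"nbn":{"bw":61,"cdw":67,"fs":94,"tto":60},"ns":{"e":82,"gd":58,"pli":73,"wnr":21},"zbz":11}
After op 7 (remove /ns/gd): {"nbn":{"bw":61,"cdw":67,"fs":94,"tto":60},"ns":{"e":82,"pli":73,"wnr":21},"zbz":11}
After op 8 (remove /ns/pli): {"nbn":{"bw":61,"cdw":67,"fs":94,"tto":60},"ns":{"e":82,"wnr":21},"zbz":11}
After op 9 (replace /nbn/tto 80): {"nbn":{"bw":61,"cdw":67,"fs":94,"tto":80},"ns":{"e":82,"wnr":21},"zbz":11}
After op 10 (remove /ns/wnr): {"nbn":{"bw":61,"cdw":67,"fs":94,"tto":80},"ns":{"e":82},"zbz":11}
After op 11 (replace /nbn/tto 66): {"nbn":{"bw":61,"cdw":67,"fs":94,"tto":66},"ns":{"e":82},"zbz":11}
After op 12 (replace /nbn/cdw 33): {"nbn":{"bw":61,"cdw":33,"fs":94,"tto":66},"ns":{"e":82},"zbz":11}
After op 13 (remove /nbn/bw): {"nbn":{"cdw":33,"fs":94,"tto":66},"ns":{"e":82},"zbz":11}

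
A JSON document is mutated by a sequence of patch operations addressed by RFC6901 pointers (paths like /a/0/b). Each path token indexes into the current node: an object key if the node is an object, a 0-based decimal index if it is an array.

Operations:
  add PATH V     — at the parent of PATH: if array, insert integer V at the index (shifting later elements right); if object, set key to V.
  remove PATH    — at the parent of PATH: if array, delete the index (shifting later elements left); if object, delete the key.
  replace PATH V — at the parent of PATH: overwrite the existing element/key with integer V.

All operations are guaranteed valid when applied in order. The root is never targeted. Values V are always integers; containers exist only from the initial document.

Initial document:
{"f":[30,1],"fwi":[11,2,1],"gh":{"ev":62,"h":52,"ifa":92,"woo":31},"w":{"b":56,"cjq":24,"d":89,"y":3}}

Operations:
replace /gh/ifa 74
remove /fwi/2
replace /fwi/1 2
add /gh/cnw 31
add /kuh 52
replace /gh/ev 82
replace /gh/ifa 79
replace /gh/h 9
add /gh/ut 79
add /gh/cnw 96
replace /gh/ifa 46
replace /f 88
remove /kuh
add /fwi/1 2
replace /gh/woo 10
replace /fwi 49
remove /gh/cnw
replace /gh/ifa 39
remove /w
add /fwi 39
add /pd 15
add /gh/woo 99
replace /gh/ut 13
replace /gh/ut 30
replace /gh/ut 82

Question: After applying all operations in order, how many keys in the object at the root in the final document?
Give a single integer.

After op 1 (replace /gh/ifa 74): {"f":[30,1],"fwi":[11,2,1],"gh":{"ev":62,"h":52,"ifa":74,"woo":31},"w":{"b":56,"cjq":24,"d":89,"y":3}}
After op 2 (remove /fwi/2): {"f":[30,1],"fwi":[11,2],"gh":{"ev":62,"h":52,"ifa":74,"woo":31},"w":{"b":56,"cjq":24,"d":89,"y":3}}
After op 3 (replace /fwi/1 2): {"f":[30,1],"fwi":[11,2],"gh":{"ev":62,"h":52,"ifa":74,"woo":31},"w":{"b":56,"cjq":24,"d":89,"y":3}}
After op 4 (add /gh/cnw 31): {"f":[30,1],"fwi":[11,2],"gh":{"cnw":31,"ev":62,"h":52,"ifa":74,"woo":31},"w":{"b":56,"cjq":24,"d":89,"y":3}}
After op 5 (add /kuh 52): {"f":[30,1],"fwi":[11,2],"gh":{"cnw":31,"ev":62,"h":52,"ifa":74,"woo":31},"kuh":52,"w":{"b":56,"cjq":24,"d":89,"y":3}}
After op 6 (replace /gh/ev 82): {"f":[30,1],"fwi":[11,2],"gh":{"cnw":31,"ev":82,"h":52,"ifa":74,"woo":31},"kuh":52,"w":{"b":56,"cjq":24,"d":89,"y":3}}
After op 7 (replace /gh/ifa 79): {"f":[30,1],"fwi":[11,2],"gh":{"cnw":31,"ev":82,"h":52,"ifa":79,"woo":31},"kuh":52,"w":{"b":56,"cjq":24,"d":89,"y":3}}
After op 8 (replace /gh/h 9): {"f":[30,1],"fwi":[11,2],"gh":{"cnw":31,"ev":82,"h":9,"ifa":79,"woo":31},"kuh":52,"w":{"b":56,"cjq":24,"d":89,"y":3}}
After op 9 (add /gh/ut 79): {"f":[30,1],"fwi":[11,2],"gh":{"cnw":31,"ev":82,"h":9,"ifa":79,"ut":79,"woo":31},"kuh":52,"w":{"b":56,"cjq":24,"d":89,"y":3}}
After op 10 (add /gh/cnw 96): {"f":[30,1],"fwi":[11,2],"gh":{"cnw":96,"ev":82,"h":9,"ifa":79,"ut":79,"woo":31},"kuh":52,"w":{"b":56,"cjq":24,"d":89,"y":3}}
After op 11 (replace /gh/ifa 46): {"f":[30,1],"fwi":[11,2],"gh":{"cnw":96,"ev":82,"h":9,"ifa":46,"ut":79,"woo":31},"kuh":52,"w":{"b":56,"cjq":24,"d":89,"y":3}}
After op 12 (replace /f 88): {"f":88,"fwi":[11,2],"gh":{"cnw":96,"ev":82,"h":9,"ifa":46,"ut":79,"woo":31},"kuh":52,"w":{"b":56,"cjq":24,"d":89,"y":3}}
After op 13 (remove /kuh): {"f":88,"fwi":[11,2],"gh":{"cnw":96,"ev":82,"h":9,"ifa":46,"ut":79,"woo":31},"w":{"b":56,"cjq":24,"d":89,"y":3}}
After op 14 (add /fwi/1 2): {"f":88,"fwi":[11,2,2],"gh":{"cnw":96,"ev":82,"h":9,"ifa":46,"ut":79,"woo":31},"w":{"b":56,"cjq":24,"d":89,"y":3}}
After op 15 (replace /gh/woo 10): {"f":88,"fwi":[11,2,2],"gh":{"cnw":96,"ev":82,"h":9,"ifa":46,"ut":79,"woo":10},"w":{"b":56,"cjq":24,"d":89,"y":3}}
After op 16 (replace /fwi 49): {"f":88,"fwi":49,"gh":{"cnw":96,"ev":82,"h":9,"ifa":46,"ut":79,"woo":10},"w":{"b":56,"cjq":24,"d":89,"y":3}}
After op 17 (remove /gh/cnw): {"f":88,"fwi":49,"gh":{"ev":82,"h":9,"ifa":46,"ut":79,"woo":10},"w":{"b":56,"cjq":24,"d":89,"y":3}}
After op 18 (replace /gh/ifa 39): {"f":88,"fwi":49,"gh":{"ev":82,"h":9,"ifa":39,"ut":79,"woo":10},"w":{"b":56,"cjq":24,"d":89,"y":3}}
After op 19 (remove /w): {"f":88,"fwi":49,"gh":{"ev":82,"h":9,"ifa":39,"ut":79,"woo":10}}
After op 20 (add /fwi 39): {"f":88,"fwi":39,"gh":{"ev":82,"h":9,"ifa":39,"ut":79,"woo":10}}
After op 21 (add /pd 15): {"f":88,"fwi":39,"gh":{"ev":82,"h":9,"ifa":39,"ut":79,"woo":10},"pd":15}
After op 22 (add /gh/woo 99): {"f":88,"fwi":39,"gh":{"ev":82,"h":9,"ifa":39,"ut":79,"woo":99},"pd":15}
After op 23 (replace /gh/ut 13): {"f":88,"fwi":39,"gh":{"ev":82,"h":9,"ifa":39,"ut":13,"woo":99},"pd":15}
After op 24 (replace /gh/ut 30): {"f":88,"fwi":39,"gh":{"ev":82,"h":9,"ifa":39,"ut":30,"woo":99},"pd":15}
After op 25 (replace /gh/ut 82): {"f":88,"fwi":39,"gh":{"ev":82,"h":9,"ifa":39,"ut":82,"woo":99},"pd":15}
Size at the root: 4

Answer: 4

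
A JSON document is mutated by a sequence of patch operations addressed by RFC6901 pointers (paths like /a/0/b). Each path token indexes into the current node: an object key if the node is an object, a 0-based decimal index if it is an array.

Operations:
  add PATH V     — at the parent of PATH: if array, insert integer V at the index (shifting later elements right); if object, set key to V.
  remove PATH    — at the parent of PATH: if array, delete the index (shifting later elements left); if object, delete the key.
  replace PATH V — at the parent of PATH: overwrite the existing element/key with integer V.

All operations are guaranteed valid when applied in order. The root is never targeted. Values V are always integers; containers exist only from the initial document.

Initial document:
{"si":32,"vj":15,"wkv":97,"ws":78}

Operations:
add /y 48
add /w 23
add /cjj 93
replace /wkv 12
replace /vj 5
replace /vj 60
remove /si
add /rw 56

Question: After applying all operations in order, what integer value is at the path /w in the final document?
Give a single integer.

Answer: 23

Derivation:
After op 1 (add /y 48): {"si":32,"vj":15,"wkv":97,"ws":78,"y":48}
After op 2 (add /w 23): {"si":32,"vj":15,"w":23,"wkv":97,"ws":78,"y":48}
After op 3 (add /cjj 93): {"cjj":93,"si":32,"vj":15,"w":23,"wkv":97,"ws":78,"y":48}
After op 4 (replace /wkv 12): {"cjj":93,"si":32,"vj":15,"w":23,"wkv":12,"ws":78,"y":48}
After op 5 (replace /vj 5): {"cjj":93,"si":32,"vj":5,"w":23,"wkv":12,"ws":78,"y":48}
After op 6 (replace /vj 60): {"cjj":93,"si":32,"vj":60,"w":23,"wkv":12,"ws":78,"y":48}
After op 7 (remove /si): {"cjj":93,"vj":60,"w":23,"wkv":12,"ws":78,"y":48}
After op 8 (add /rw 56): {"cjj":93,"rw":56,"vj":60,"w":23,"wkv":12,"ws":78,"y":48}
Value at /w: 23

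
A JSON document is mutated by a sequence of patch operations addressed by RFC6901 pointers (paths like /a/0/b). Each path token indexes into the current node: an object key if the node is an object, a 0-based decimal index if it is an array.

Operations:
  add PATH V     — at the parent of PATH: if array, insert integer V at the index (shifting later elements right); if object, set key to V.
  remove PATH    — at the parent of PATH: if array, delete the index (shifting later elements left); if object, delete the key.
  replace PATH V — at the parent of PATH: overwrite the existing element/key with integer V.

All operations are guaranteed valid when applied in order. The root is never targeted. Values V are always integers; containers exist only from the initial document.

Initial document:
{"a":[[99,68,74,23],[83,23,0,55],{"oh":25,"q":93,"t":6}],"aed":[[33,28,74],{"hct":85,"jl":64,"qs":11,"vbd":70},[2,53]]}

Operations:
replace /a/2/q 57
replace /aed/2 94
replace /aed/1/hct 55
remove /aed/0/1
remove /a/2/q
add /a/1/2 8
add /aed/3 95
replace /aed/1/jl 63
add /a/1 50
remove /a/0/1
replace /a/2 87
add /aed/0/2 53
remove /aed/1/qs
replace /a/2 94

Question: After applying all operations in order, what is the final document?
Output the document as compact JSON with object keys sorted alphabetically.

Answer: {"a":[[99,74,23],50,94,{"oh":25,"t":6}],"aed":[[33,74,53],{"hct":55,"jl":63,"vbd":70},94,95]}

Derivation:
After op 1 (replace /a/2/q 57): {"a":[[99,68,74,23],[83,23,0,55],{"oh":25,"q":57,"t":6}],"aed":[[33,28,74],{"hct":85,"jl":64,"qs":11,"vbd":70},[2,53]]}
After op 2 (replace /aed/2 94): {"a":[[99,68,74,23],[83,23,0,55],{"oh":25,"q":57,"t":6}],"aed":[[33,28,74],{"hct":85,"jl":64,"qs":11,"vbd":70},94]}
After op 3 (replace /aed/1/hct 55): {"a":[[99,68,74,23],[83,23,0,55],{"oh":25,"q":57,"t":6}],"aed":[[33,28,74],{"hct":55,"jl":64,"qs":11,"vbd":70},94]}
After op 4 (remove /aed/0/1): {"a":[[99,68,74,23],[83,23,0,55],{"oh":25,"q":57,"t":6}],"aed":[[33,74],{"hct":55,"jl":64,"qs":11,"vbd":70},94]}
After op 5 (remove /a/2/q): {"a":[[99,68,74,23],[83,23,0,55],{"oh":25,"t":6}],"aed":[[33,74],{"hct":55,"jl":64,"qs":11,"vbd":70},94]}
After op 6 (add /a/1/2 8): {"a":[[99,68,74,23],[83,23,8,0,55],{"oh":25,"t":6}],"aed":[[33,74],{"hct":55,"jl":64,"qs":11,"vbd":70},94]}
After op 7 (add /aed/3 95): {"a":[[99,68,74,23],[83,23,8,0,55],{"oh":25,"t":6}],"aed":[[33,74],{"hct":55,"jl":64,"qs":11,"vbd":70},94,95]}
After op 8 (replace /aed/1/jl 63): {"a":[[99,68,74,23],[83,23,8,0,55],{"oh":25,"t":6}],"aed":[[33,74],{"hct":55,"jl":63,"qs":11,"vbd":70},94,95]}
After op 9 (add /a/1 50): {"a":[[99,68,74,23],50,[83,23,8,0,55],{"oh":25,"t":6}],"aed":[[33,74],{"hct":55,"jl":63,"qs":11,"vbd":70},94,95]}
After op 10 (remove /a/0/1): {"a":[[99,74,23],50,[83,23,8,0,55],{"oh":25,"t":6}],"aed":[[33,74],{"hct":55,"jl":63,"qs":11,"vbd":70},94,95]}
After op 11 (replace /a/2 87): {"a":[[99,74,23],50,87,{"oh":25,"t":6}],"aed":[[33,74],{"hct":55,"jl":63,"qs":11,"vbd":70},94,95]}
After op 12 (add /aed/0/2 53): {"a":[[99,74,23],50,87,{"oh":25,"t":6}],"aed":[[33,74,53],{"hct":55,"jl":63,"qs":11,"vbd":70},94,95]}
After op 13 (remove /aed/1/qs): {"a":[[99,74,23],50,87,{"oh":25,"t":6}],"aed":[[33,74,53],{"hct":55,"jl":63,"vbd":70},94,95]}
After op 14 (replace /a/2 94): {"a":[[99,74,23],50,94,{"oh":25,"t":6}],"aed":[[33,74,53],{"hct":55,"jl":63,"vbd":70},94,95]}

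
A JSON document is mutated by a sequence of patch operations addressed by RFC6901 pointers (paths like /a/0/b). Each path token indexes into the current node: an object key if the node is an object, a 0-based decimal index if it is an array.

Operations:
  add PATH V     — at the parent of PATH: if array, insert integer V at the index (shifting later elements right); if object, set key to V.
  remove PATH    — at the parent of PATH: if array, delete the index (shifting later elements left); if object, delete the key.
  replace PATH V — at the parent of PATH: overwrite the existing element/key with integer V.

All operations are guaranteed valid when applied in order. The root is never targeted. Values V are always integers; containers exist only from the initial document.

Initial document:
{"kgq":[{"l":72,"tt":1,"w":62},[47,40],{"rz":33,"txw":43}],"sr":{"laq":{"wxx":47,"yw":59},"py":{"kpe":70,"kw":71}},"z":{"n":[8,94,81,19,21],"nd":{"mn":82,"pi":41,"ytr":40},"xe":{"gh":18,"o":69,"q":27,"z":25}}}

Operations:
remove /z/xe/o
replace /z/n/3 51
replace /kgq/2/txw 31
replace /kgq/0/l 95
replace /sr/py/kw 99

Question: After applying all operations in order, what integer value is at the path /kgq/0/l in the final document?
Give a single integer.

After op 1 (remove /z/xe/o): {"kgq":[{"l":72,"tt":1,"w":62},[47,40],{"rz":33,"txw":43}],"sr":{"laq":{"wxx":47,"yw":59},"py":{"kpe":70,"kw":71}},"z":{"n":[8,94,81,19,21],"nd":{"mn":82,"pi":41,"ytr":40},"xe":{"gh":18,"q":27,"z":25}}}
After op 2 (replace /z/n/3 51): {"kgq":[{"l":72,"tt":1,"w":62},[47,40],{"rz":33,"txw":43}],"sr":{"laq":{"wxx":47,"yw":59},"py":{"kpe":70,"kw":71}},"z":{"n":[8,94,81,51,21],"nd":{"mn":82,"pi":41,"ytr":40},"xe":{"gh":18,"q":27,"z":25}}}
After op 3 (replace /kgq/2/txw 31): {"kgq":[{"l":72,"tt":1,"w":62},[47,40],{"rz":33,"txw":31}],"sr":{"laq":{"wxx":47,"yw":59},"py":{"kpe":70,"kw":71}},"z":{"n":[8,94,81,51,21],"nd":{"mn":82,"pi":41,"ytr":40},"xe":{"gh":18,"q":27,"z":25}}}
After op 4 (replace /kgq/0/l 95): {"kgq":[{"l":95,"tt":1,"w":62},[47,40],{"rz":33,"txw":31}],"sr":{"laq":{"wxx":47,"yw":59},"py":{"kpe":70,"kw":71}},"z":{"n":[8,94,81,51,21],"nd":{"mn":82,"pi":41,"ytr":40},"xe":{"gh":18,"q":27,"z":25}}}
After op 5 (replace /sr/py/kw 99): {"kgq":[{"l":95,"tt":1,"w":62},[47,40],{"rz":33,"txw":31}],"sr":{"laq":{"wxx":47,"yw":59},"py":{"kpe":70,"kw":99}},"z":{"n":[8,94,81,51,21],"nd":{"mn":82,"pi":41,"ytr":40},"xe":{"gh":18,"q":27,"z":25}}}
Value at /kgq/0/l: 95

Answer: 95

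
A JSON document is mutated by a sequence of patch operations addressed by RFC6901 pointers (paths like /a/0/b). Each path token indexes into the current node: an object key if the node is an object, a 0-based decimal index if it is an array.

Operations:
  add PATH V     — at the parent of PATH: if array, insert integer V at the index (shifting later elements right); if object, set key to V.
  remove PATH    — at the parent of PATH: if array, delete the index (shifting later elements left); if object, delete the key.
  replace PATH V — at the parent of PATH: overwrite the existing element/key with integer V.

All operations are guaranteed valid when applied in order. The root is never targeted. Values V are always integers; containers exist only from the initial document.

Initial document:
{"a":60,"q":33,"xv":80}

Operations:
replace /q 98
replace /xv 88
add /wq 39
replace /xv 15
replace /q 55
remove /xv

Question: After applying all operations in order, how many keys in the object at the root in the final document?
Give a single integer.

Answer: 3

Derivation:
After op 1 (replace /q 98): {"a":60,"q":98,"xv":80}
After op 2 (replace /xv 88): {"a":60,"q":98,"xv":88}
After op 3 (add /wq 39): {"a":60,"q":98,"wq":39,"xv":88}
After op 4 (replace /xv 15): {"a":60,"q":98,"wq":39,"xv":15}
After op 5 (replace /q 55): {"a":60,"q":55,"wq":39,"xv":15}
After op 6 (remove /xv): {"a":60,"q":55,"wq":39}
Size at the root: 3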